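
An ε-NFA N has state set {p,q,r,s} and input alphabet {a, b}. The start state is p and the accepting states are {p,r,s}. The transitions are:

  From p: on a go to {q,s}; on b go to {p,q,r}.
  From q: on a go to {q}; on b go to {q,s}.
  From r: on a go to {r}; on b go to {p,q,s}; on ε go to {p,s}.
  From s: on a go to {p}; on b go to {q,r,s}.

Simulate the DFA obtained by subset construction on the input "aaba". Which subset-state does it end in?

{p,q,r,s}

Start: {p}.
δ(p,a) = {q,s}.
Union: {q,s}.
After a: {q,s}.
δ(q,a) = {q}; δ(s,a) = {p}.
Union: {p,q}.
After a: {p,q}.
δ(p,b) = {p,q,r}; δ(q,b) = {q,s}.
Union: {p,q,r,s}.
After b: {p,q,r,s}.
δ(p,a) = {q,s}; δ(q,a) = {q}; δ(r,a) = {r}; δ(s,a) = {p}.
Union: {p,q,r,s}.
After a: {p,q,r,s}.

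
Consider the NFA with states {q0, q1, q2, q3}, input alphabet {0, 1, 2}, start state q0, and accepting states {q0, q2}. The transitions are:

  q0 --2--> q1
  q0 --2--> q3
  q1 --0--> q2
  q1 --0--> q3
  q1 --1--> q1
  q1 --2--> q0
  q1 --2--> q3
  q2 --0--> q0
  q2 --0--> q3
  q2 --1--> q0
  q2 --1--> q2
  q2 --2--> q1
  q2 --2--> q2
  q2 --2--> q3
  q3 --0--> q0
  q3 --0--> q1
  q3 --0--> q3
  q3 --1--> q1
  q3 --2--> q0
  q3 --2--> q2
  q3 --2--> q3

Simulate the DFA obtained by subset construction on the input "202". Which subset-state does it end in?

Start: {q0}.
δ(q0,2) = {q1, q3}.
Union: {q1, q3}.
After 2: {q1, q3}.
δ(q1,0) = {q2, q3}; δ(q3,0) = {q0, q1, q3}.
Union: {q0, q1, q2, q3}.
After 0: {q0, q1, q2, q3}.
δ(q0,2) = {q1, q3}; δ(q1,2) = {q0, q3}; δ(q2,2) = {q1, q2, q3}; δ(q3,2) = {q0, q2, q3}.
Union: {q0, q1, q2, q3}.
After 2: {q0, q1, q2, q3}.

{q0, q1, q2, q3}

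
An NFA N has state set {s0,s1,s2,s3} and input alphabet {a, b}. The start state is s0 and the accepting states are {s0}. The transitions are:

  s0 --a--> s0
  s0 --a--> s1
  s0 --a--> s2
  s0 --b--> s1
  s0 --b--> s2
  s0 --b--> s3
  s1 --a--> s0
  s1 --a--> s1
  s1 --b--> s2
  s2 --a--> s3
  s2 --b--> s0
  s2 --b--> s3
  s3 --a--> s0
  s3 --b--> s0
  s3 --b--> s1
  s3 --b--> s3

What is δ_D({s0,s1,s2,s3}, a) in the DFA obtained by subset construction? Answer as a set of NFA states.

{s0,s1,s2,s3}

δ(s0,a) = {s0,s1,s2}; δ(s1,a) = {s0,s1}; δ(s2,a) = {s3}; δ(s3,a) = {s0}.
Union: {s0,s1,s2,s3}.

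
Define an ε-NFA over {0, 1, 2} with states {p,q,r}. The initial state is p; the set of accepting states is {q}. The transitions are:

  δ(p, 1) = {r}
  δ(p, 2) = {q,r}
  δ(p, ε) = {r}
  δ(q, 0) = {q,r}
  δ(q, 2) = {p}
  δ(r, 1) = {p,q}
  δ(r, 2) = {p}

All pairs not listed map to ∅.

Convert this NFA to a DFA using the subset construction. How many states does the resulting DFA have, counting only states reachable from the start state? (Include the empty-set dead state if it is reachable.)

Start state of the DFA: {p,r} (ε-closure of the NFA start).
{p,r} --0--> ∅  [new]
{p,r} --1--> {p,q,r}  [new]
{p,r} --2--> {p,q,r}  [seen]
∅ --0--> ∅  [seen]
∅ --1--> ∅  [seen]
∅ --2--> ∅  [seen]
{p,q,r} --0--> {q,r}  [new]
{p,q,r} --1--> {p,q,r}  [seen]
{p,q,r} --2--> {p,q,r}  [seen]
{q,r} --0--> {q,r}  [seen]
{q,r} --1--> {p,q,r}  [seen]
{q,r} --2--> {p,r}  [seen]
Reachable DFA states: {p,r}, ∅, {p,q,r}, {q,r}.

4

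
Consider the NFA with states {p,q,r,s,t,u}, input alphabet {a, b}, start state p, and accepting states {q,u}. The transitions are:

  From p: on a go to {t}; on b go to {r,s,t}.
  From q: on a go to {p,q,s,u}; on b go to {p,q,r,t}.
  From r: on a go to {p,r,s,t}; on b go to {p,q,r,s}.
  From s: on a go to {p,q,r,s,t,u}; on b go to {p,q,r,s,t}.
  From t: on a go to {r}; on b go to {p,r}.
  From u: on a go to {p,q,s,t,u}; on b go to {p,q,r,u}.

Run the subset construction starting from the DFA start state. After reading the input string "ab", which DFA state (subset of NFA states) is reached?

{p,r}

Start: {p}.
δ(p,a) = {t}.
Union: {t}.
After a: {t}.
δ(t,b) = {p,r}.
Union: {p,r}.
After b: {p,r}.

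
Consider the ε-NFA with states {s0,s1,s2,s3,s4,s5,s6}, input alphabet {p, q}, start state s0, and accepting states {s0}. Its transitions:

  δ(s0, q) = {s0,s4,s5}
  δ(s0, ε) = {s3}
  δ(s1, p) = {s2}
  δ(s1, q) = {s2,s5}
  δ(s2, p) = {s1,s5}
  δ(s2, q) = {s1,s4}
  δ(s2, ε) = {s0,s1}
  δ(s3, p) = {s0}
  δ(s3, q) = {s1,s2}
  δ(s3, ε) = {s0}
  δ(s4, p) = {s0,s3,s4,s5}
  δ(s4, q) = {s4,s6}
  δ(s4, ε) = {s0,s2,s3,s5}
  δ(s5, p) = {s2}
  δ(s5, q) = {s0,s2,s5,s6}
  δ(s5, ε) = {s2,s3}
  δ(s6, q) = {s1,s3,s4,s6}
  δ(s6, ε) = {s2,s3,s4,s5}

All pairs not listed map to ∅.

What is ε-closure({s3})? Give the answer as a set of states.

{s0,s3}

Begin with {s3}.
s3 →ε {s0}; add s0.
ε-closure = {s0,s3}.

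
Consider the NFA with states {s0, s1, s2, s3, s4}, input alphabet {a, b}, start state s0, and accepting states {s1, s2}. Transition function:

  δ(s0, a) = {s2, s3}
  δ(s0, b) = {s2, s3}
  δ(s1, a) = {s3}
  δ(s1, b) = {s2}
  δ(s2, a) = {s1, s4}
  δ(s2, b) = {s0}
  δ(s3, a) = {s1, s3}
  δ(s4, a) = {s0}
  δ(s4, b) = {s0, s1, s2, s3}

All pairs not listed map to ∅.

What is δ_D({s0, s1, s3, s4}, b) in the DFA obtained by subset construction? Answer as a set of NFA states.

δ(s0,b) = {s2, s3}; δ(s1,b) = {s2}; δ(s3,b) = ∅; δ(s4,b) = {s0, s1, s2, s3}.
Union: {s0, s1, s2, s3}.

{s0, s1, s2, s3}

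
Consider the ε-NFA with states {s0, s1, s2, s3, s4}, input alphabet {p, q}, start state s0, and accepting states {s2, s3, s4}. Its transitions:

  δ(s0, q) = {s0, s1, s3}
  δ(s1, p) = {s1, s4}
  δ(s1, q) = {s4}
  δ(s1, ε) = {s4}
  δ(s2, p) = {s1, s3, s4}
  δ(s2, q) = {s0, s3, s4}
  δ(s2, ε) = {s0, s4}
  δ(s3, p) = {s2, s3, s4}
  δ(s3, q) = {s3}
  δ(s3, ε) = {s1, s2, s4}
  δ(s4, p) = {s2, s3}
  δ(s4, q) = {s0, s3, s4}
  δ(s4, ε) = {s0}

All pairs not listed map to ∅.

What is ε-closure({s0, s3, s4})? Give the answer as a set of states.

{s0, s1, s2, s3, s4}

Begin with {s0, s3, s4}.
s3 →ε {s1, s2, s4}; add s1, s2.
ε-closure = {s0, s1, s2, s3, s4}.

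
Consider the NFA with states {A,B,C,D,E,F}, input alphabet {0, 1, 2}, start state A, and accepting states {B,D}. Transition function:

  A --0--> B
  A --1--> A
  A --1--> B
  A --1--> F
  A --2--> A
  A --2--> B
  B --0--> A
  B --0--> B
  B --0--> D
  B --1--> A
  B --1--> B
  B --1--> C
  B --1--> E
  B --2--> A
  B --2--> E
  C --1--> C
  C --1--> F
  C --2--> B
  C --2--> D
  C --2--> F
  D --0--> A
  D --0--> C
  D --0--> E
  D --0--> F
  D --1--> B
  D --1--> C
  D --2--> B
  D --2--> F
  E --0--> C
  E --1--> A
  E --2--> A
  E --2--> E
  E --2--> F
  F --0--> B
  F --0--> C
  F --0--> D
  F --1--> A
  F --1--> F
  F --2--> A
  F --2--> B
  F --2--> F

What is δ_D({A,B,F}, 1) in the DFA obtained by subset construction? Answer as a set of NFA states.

{A,B,C,E,F}

δ(A,1) = {A,B,F}; δ(B,1) = {A,B,C,E}; δ(F,1) = {A,F}.
Union: {A,B,C,E,F}.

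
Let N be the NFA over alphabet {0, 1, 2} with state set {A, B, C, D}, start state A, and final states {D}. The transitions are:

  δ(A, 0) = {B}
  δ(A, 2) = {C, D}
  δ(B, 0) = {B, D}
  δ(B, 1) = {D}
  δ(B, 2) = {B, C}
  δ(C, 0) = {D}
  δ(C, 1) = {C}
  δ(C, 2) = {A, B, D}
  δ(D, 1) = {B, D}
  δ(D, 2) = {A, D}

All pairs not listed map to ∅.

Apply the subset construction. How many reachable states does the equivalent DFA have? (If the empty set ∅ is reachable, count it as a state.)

12

Start state of the DFA: {A}.
{A} --0--> {B}  [new]
{A} --1--> ∅  [new]
{A} --2--> {C, D}  [new]
{B} --0--> {B, D}  [new]
{B} --1--> {D}  [new]
{B} --2--> {B, C}  [new]
∅ --0--> ∅  [seen]
∅ --1--> ∅  [seen]
∅ --2--> ∅  [seen]
{C, D} --0--> {D}  [seen]
{C, D} --1--> {B, C, D}  [new]
{C, D} --2--> {A, B, D}  [new]
{B, D} --0--> {B, D}  [seen]
{B, D} --1--> {B, D}  [seen]
{B, D} --2--> {A, B, C, D}  [new]
{D} --0--> ∅  [seen]
{D} --1--> {B, D}  [seen]
{D} --2--> {A, D}  [new]
{B, C} --0--> {B, D}  [seen]
{B, C} --1--> {C, D}  [seen]
{B, C} --2--> {A, B, C, D}  [seen]
{B, C, D} --0--> {B, D}  [seen]
{B, C, D} --1--> {B, C, D}  [seen]
{B, C, D} --2--> {A, B, C, D}  [seen]
{A, B, D} --0--> {B, D}  [seen]
{A, B, D} --1--> {B, D}  [seen]
{A, B, D} --2--> {A, B, C, D}  [seen]
{A, B, C, D} --0--> {B, D}  [seen]
{A, B, C, D} --1--> {B, C, D}  [seen]
{A, B, C, D} --2--> {A, B, C, D}  [seen]
{A, D} --0--> {B}  [seen]
{A, D} --1--> {B, D}  [seen]
{A, D} --2--> {A, C, D}  [new]
{A, C, D} --0--> {B, D}  [seen]
{A, C, D} --1--> {B, C, D}  [seen]
{A, C, D} --2--> {A, B, C, D}  [seen]
Reachable DFA states: {A}, {B}, ∅, {C, D}, {B, D}, {D}, {B, C}, {B, C, D}, {A, B, D}, {A, B, C, D}, {A, D}, {A, C, D}.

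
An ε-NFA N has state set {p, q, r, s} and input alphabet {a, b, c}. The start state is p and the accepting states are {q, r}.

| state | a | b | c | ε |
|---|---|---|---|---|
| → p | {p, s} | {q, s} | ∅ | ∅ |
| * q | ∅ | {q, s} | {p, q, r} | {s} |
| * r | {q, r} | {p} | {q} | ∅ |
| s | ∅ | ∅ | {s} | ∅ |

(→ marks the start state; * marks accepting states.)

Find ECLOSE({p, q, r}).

Begin with {p, q, r}.
q →ε {s}; add s.
ε-closure = {p, q, r, s}.

{p, q, r, s}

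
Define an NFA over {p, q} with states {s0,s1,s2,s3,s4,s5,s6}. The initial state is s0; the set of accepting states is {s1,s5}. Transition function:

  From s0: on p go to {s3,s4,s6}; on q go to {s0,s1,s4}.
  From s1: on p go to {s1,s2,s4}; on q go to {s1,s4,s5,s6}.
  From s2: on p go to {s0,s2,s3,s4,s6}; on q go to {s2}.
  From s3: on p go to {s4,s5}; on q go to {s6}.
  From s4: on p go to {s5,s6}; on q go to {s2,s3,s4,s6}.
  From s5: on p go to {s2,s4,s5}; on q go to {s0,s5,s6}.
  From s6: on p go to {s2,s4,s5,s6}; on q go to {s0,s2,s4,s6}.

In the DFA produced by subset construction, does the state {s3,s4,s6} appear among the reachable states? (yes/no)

Start state of the DFA: {s0}.
{s0} --p--> {s3,s4,s6}  [new]
{s0} --q--> {s0,s1,s4}  [new]
{s3,s4,s6} --p--> {s2,s4,s5,s6}  [new]
{s3,s4,s6} --q--> {s0,s2,s3,s4,s6}  [new]
{s0,s1,s4} --p--> {s1,s2,s3,s4,s5,s6}  [new]
{s0,s1,s4} --q--> {s0,s1,s2,s3,s4,s5,s6}  [new]
{s2,s4,s5,s6} --p--> {s0,s2,s3,s4,s5,s6}  [new]
{s2,s4,s5,s6} --q--> {s0,s2,s3,s4,s5,s6}  [seen]
{s0,s2,s3,s4,s6} --p--> {s0,s2,s3,s4,s5,s6}  [seen]
{s0,s2,s3,s4,s6} --q--> {s0,s1,s2,s3,s4,s6}  [new]
{s1,s2,s3,s4,s5,s6} --p--> {s0,s1,s2,s3,s4,s5,s6}  [seen]
{s1,s2,s3,s4,s5,s6} --q--> {s0,s1,s2,s3,s4,s5,s6}  [seen]
{s0,s1,s2,s3,s4,s5,s6} --p--> {s0,s1,s2,s3,s4,s5,s6}  [seen]
{s0,s1,s2,s3,s4,s5,s6} --q--> {s0,s1,s2,s3,s4,s5,s6}  [seen]
{s0,s2,s3,s4,s5,s6} --p--> {s0,s2,s3,s4,s5,s6}  [seen]
{s0,s2,s3,s4,s5,s6} --q--> {s0,s1,s2,s3,s4,s5,s6}  [seen]
{s0,s1,s2,s3,s4,s6} --p--> {s0,s1,s2,s3,s4,s5,s6}  [seen]
{s0,s1,s2,s3,s4,s6} --q--> {s0,s1,s2,s3,s4,s5,s6}  [seen]
Reachable DFA states: {s0}, {s3,s4,s6}, {s0,s1,s4}, {s2,s4,s5,s6}, {s0,s2,s3,s4,s6}, {s1,s2,s3,s4,s5,s6}, {s0,s1,s2,s3,s4,s5,s6}, {s0,s2,s3,s4,s5,s6}, {s0,s1,s2,s3,s4,s6}.
{s3,s4,s6} is among them.

yes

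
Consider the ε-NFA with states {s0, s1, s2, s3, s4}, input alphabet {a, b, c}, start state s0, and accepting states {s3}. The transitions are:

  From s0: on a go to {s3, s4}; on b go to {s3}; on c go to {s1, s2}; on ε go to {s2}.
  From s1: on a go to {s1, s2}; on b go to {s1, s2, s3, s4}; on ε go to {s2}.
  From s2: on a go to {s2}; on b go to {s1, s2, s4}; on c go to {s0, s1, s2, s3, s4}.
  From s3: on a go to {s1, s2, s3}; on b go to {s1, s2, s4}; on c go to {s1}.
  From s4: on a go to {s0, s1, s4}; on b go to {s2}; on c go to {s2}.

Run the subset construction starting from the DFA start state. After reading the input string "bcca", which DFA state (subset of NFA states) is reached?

{s0, s1, s2, s3, s4}

Start: {s0, s2}.
δ(s0,b) = {s3}; δ(s2,b) = {s1, s2, s4}.
Union: {s1, s2, s3, s4}.
After b: {s1, s2, s3, s4}.
δ(s1,c) = ∅; δ(s2,c) = {s0, s1, s2, s3, s4}; δ(s3,c) = {s1}; δ(s4,c) = {s2}.
Union: {s0, s1, s2, s3, s4}.
After c: {s0, s1, s2, s3, s4}.
δ(s0,c) = {s1, s2}; δ(s1,c) = ∅; δ(s2,c) = {s0, s1, s2, s3, s4}; δ(s3,c) = {s1}; δ(s4,c) = {s2}.
Union: {s0, s1, s2, s3, s4}.
After c: {s0, s1, s2, s3, s4}.
δ(s0,a) = {s3, s4}; δ(s1,a) = {s1, s2}; δ(s2,a) = {s2}; δ(s3,a) = {s1, s2, s3}; δ(s4,a) = {s0, s1, s4}.
Union: {s0, s1, s2, s3, s4}.
After a: {s0, s1, s2, s3, s4}.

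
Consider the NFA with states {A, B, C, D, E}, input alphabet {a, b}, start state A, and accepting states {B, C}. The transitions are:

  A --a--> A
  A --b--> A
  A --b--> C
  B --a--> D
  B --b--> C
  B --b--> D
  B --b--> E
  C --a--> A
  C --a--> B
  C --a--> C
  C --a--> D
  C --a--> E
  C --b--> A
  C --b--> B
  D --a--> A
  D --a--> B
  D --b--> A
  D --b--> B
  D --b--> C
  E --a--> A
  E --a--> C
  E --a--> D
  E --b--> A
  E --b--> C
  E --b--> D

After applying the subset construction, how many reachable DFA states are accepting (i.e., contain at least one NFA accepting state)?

3

Start state of the DFA: {A}.
{A} --a--> {A}  [seen]
{A} --b--> {A, C}  [new]
{A, C} --a--> {A, B, C, D, E}  [new]
{A, C} --b--> {A, B, C}  [new]
{A, B, C, D, E} --a--> {A, B, C, D, E}  [seen]
{A, B, C, D, E} --b--> {A, B, C, D, E}  [seen]
{A, B, C} --a--> {A, B, C, D, E}  [seen]
{A, B, C} --b--> {A, B, C, D, E}  [seen]
Reachable DFA states: {A}, {A, C}, {A, B, C, D, E}, {A, B, C}.
Accepting DFA states (contain an NFA accepting state): {A, C}, {A, B, C, D, E}, {A, B, C}.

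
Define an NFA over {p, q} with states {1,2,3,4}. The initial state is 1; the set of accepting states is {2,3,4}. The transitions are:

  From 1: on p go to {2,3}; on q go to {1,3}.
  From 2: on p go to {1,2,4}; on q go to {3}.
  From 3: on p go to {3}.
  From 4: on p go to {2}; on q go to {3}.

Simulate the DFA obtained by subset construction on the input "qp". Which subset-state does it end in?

Start: {1}.
δ(1,q) = {1,3}.
Union: {1,3}.
After q: {1,3}.
δ(1,p) = {2,3}; δ(3,p) = {3}.
Union: {2,3}.
After p: {2,3}.

{2,3}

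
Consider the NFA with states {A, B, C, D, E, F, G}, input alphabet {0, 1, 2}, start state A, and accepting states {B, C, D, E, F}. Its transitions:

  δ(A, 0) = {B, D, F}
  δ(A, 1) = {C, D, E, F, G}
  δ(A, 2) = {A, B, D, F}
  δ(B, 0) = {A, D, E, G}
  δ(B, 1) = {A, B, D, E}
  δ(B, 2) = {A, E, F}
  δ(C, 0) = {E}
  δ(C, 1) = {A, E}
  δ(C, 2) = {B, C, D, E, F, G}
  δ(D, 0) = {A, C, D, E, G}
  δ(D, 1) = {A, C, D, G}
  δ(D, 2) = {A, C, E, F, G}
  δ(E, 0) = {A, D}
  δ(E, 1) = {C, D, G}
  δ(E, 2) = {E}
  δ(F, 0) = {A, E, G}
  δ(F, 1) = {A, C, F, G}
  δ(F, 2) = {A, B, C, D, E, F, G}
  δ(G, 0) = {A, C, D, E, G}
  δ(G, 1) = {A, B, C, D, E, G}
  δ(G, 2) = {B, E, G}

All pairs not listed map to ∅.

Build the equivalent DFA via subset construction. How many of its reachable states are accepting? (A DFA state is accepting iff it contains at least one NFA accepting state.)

5

Start state of the DFA: {A}.
{A} --0--> {B, D, F}  [new]
{A} --1--> {C, D, E, F, G}  [new]
{A} --2--> {A, B, D, F}  [new]
{B, D, F} --0--> {A, C, D, E, G}  [new]
{B, D, F} --1--> {A, B, C, D, E, F, G}  [new]
{B, D, F} --2--> {A, B, C, D, E, F, G}  [seen]
{C, D, E, F, G} --0--> {A, C, D, E, G}  [seen]
{C, D, E, F, G} --1--> {A, B, C, D, E, F, G}  [seen]
{C, D, E, F, G} --2--> {A, B, C, D, E, F, G}  [seen]
{A, B, D, F} --0--> {A, B, C, D, E, F, G}  [seen]
{A, B, D, F} --1--> {A, B, C, D, E, F, G}  [seen]
{A, B, D, F} --2--> {A, B, C, D, E, F, G}  [seen]
{A, C, D, E, G} --0--> {A, B, C, D, E, F, G}  [seen]
{A, C, D, E, G} --1--> {A, B, C, D, E, F, G}  [seen]
{A, C, D, E, G} --2--> {A, B, C, D, E, F, G}  [seen]
{A, B, C, D, E, F, G} --0--> {A, B, C, D, E, F, G}  [seen]
{A, B, C, D, E, F, G} --1--> {A, B, C, D, E, F, G}  [seen]
{A, B, C, D, E, F, G} --2--> {A, B, C, D, E, F, G}  [seen]
Reachable DFA states: {A}, {B, D, F}, {C, D, E, F, G}, {A, B, D, F}, {A, C, D, E, G}, {A, B, C, D, E, F, G}.
Accepting DFA states (contain an NFA accepting state): {B, D, F}, {C, D, E, F, G}, {A, B, D, F}, {A, C, D, E, G}, {A, B, C, D, E, F, G}.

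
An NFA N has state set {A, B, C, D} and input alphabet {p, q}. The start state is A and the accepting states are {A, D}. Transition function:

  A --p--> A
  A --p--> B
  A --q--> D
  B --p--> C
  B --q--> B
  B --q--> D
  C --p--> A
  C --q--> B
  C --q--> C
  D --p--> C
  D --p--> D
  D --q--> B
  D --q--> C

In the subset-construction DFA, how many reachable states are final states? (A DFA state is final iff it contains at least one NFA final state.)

10

Start state of the DFA: {A}.
{A} --p--> {A, B}  [new]
{A} --q--> {D}  [new]
{A, B} --p--> {A, B, C}  [new]
{A, B} --q--> {B, D}  [new]
{D} --p--> {C, D}  [new]
{D} --q--> {B, C}  [new]
{A, B, C} --p--> {A, B, C}  [seen]
{A, B, C} --q--> {B, C, D}  [new]
{B, D} --p--> {C, D}  [seen]
{B, D} --q--> {B, C, D}  [seen]
{C, D} --p--> {A, C, D}  [new]
{C, D} --q--> {B, C}  [seen]
{B, C} --p--> {A, C}  [new]
{B, C} --q--> {B, C, D}  [seen]
{B, C, D} --p--> {A, C, D}  [seen]
{B, C, D} --q--> {B, C, D}  [seen]
{A, C, D} --p--> {A, B, C, D}  [new]
{A, C, D} --q--> {B, C, D}  [seen]
{A, C} --p--> {A, B}  [seen]
{A, C} --q--> {B, C, D}  [seen]
{A, B, C, D} --p--> {A, B, C, D}  [seen]
{A, B, C, D} --q--> {B, C, D}  [seen]
Reachable DFA states: {A}, {A, B}, {D}, {A, B, C}, {B, D}, {C, D}, {B, C}, {B, C, D}, {A, C, D}, {A, C}, {A, B, C, D}.
Accepting DFA states (contain an NFA accepting state): {A}, {A, B}, {D}, {A, B, C}, {B, D}, {C, D}, {B, C, D}, {A, C, D}, {A, C}, {A, B, C, D}.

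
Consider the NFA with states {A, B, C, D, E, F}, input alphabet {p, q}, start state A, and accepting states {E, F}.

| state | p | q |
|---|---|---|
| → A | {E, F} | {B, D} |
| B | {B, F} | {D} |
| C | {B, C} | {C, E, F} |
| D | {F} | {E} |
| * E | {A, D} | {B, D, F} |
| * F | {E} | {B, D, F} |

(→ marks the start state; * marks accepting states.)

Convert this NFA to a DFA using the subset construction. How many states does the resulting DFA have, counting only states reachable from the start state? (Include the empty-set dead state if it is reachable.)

Start state of the DFA: {A}.
{A} --p--> {E, F}  [new]
{A} --q--> {B, D}  [new]
{E, F} --p--> {A, D, E}  [new]
{E, F} --q--> {B, D, F}  [new]
{B, D} --p--> {B, F}  [new]
{B, D} --q--> {D, E}  [new]
{A, D, E} --p--> {A, D, E, F}  [new]
{A, D, E} --q--> {B, D, E, F}  [new]
{B, D, F} --p--> {B, E, F}  [new]
{B, D, F} --q--> {B, D, E, F}  [seen]
{B, F} --p--> {B, E, F}  [seen]
{B, F} --q--> {B, D, F}  [seen]
{D, E} --p--> {A, D, F}  [new]
{D, E} --q--> {B, D, E, F}  [seen]
{A, D, E, F} --p--> {A, D, E, F}  [seen]
{A, D, E, F} --q--> {B, D, E, F}  [seen]
{B, D, E, F} --p--> {A, B, D, E, F}  [new]
{B, D, E, F} --q--> {B, D, E, F}  [seen]
{B, E, F} --p--> {A, B, D, E, F}  [seen]
{B, E, F} --q--> {B, D, F}  [seen]
{A, D, F} --p--> {E, F}  [seen]
{A, D, F} --q--> {B, D, E, F}  [seen]
{A, B, D, E, F} --p--> {A, B, D, E, F}  [seen]
{A, B, D, E, F} --q--> {B, D, E, F}  [seen]
Reachable DFA states: {A}, {E, F}, {B, D}, {A, D, E}, {B, D, F}, {B, F}, {D, E}, {A, D, E, F}, {B, D, E, F}, {B, E, F}, {A, D, F}, {A, B, D, E, F}.

12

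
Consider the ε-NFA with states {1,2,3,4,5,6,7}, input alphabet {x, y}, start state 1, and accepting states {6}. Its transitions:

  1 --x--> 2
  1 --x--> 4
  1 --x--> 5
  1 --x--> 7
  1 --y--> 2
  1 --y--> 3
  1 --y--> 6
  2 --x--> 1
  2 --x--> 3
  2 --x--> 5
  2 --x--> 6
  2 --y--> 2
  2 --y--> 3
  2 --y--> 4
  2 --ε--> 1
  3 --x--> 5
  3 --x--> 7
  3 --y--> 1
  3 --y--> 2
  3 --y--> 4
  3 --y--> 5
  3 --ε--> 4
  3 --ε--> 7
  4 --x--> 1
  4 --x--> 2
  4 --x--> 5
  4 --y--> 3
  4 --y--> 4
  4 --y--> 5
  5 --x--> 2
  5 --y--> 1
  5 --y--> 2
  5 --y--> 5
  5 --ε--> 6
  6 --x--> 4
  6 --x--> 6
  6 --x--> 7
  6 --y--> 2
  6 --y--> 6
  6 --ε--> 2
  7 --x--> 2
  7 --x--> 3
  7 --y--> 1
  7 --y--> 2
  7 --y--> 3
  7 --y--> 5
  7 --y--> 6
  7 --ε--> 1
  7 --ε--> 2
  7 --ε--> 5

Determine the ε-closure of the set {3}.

{1,2,3,4,5,6,7}

Begin with {3}.
3 →ε {4,7}; add 4, 7.
7 →ε {1,2,5}; add 1, 2, 5.
5 →ε {6}; add 6.
ε-closure = {1,2,3,4,5,6,7}.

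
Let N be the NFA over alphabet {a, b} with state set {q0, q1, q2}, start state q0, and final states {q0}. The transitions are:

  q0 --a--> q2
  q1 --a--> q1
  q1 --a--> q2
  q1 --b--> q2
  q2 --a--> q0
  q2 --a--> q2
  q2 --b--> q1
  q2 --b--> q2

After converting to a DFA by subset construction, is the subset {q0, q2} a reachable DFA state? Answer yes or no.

Start state of the DFA: {q0}.
{q0} --a--> {q2}  [new]
{q0} --b--> ∅  [new]
{q2} --a--> {q0, q2}  [new]
{q2} --b--> {q1, q2}  [new]
∅ --a--> ∅  [seen]
∅ --b--> ∅  [seen]
{q0, q2} --a--> {q0, q2}  [seen]
{q0, q2} --b--> {q1, q2}  [seen]
{q1, q2} --a--> {q0, q1, q2}  [new]
{q1, q2} --b--> {q1, q2}  [seen]
{q0, q1, q2} --a--> {q0, q1, q2}  [seen]
{q0, q1, q2} --b--> {q1, q2}  [seen]
Reachable DFA states: {q0}, {q2}, ∅, {q0, q2}, {q1, q2}, {q0, q1, q2}.
{q0, q2} is among them.

yes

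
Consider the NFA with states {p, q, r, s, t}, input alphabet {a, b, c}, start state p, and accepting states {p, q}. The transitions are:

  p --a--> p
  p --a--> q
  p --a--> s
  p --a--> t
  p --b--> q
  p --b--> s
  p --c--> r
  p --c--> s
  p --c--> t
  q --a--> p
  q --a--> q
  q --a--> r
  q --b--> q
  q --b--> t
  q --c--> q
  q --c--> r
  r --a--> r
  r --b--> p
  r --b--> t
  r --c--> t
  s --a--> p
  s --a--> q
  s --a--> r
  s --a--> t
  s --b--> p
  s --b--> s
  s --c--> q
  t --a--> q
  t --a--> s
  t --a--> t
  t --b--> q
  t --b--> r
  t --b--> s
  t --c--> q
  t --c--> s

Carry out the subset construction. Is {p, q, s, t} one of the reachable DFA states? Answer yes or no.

Start state of the DFA: {p}.
{p} --a--> {p, q, s, t}  [new]
{p} --b--> {q, s}  [new]
{p} --c--> {r, s, t}  [new]
{p, q, s, t} --a--> {p, q, r, s, t}  [new]
{p, q, s, t} --b--> {p, q, r, s, t}  [seen]
{p, q, s, t} --c--> {q, r, s, t}  [new]
{q, s} --a--> {p, q, r, t}  [new]
{q, s} --b--> {p, q, s, t}  [seen]
{q, s} --c--> {q, r}  [new]
{r, s, t} --a--> {p, q, r, s, t}  [seen]
{r, s, t} --b--> {p, q, r, s, t}  [seen]
{r, s, t} --c--> {q, s, t}  [new]
{p, q, r, s, t} --a--> {p, q, r, s, t}  [seen]
{p, q, r, s, t} --b--> {p, q, r, s, t}  [seen]
{p, q, r, s, t} --c--> {q, r, s, t}  [seen]
{q, r, s, t} --a--> {p, q, r, s, t}  [seen]
{q, r, s, t} --b--> {p, q, r, s, t}  [seen]
{q, r, s, t} --c--> {q, r, s, t}  [seen]
{p, q, r, t} --a--> {p, q, r, s, t}  [seen]
{p, q, r, t} --b--> {p, q, r, s, t}  [seen]
{p, q, r, t} --c--> {q, r, s, t}  [seen]
{q, r} --a--> {p, q, r}  [new]
{q, r} --b--> {p, q, t}  [new]
{q, r} --c--> {q, r, t}  [new]
{q, s, t} --a--> {p, q, r, s, t}  [seen]
{q, s, t} --b--> {p, q, r, s, t}  [seen]
{q, s, t} --c--> {q, r, s}  [new]
{p, q, r} --a--> {p, q, r, s, t}  [seen]
{p, q, r} --b--> {p, q, s, t}  [seen]
{p, q, r} --c--> {q, r, s, t}  [seen]
{p, q, t} --a--> {p, q, r, s, t}  [seen]
{p, q, t} --b--> {q, r, s, t}  [seen]
{p, q, t} --c--> {q, r, s, t}  [seen]
{q, r, t} --a--> {p, q, r, s, t}  [seen]
{q, r, t} --b--> {p, q, r, s, t}  [seen]
{q, r, t} --c--> {q, r, s, t}  [seen]
{q, r, s} --a--> {p, q, r, t}  [seen]
{q, r, s} --b--> {p, q, s, t}  [seen]
{q, r, s} --c--> {q, r, t}  [seen]
Reachable DFA states: {p}, {p, q, s, t}, {q, s}, {r, s, t}, {p, q, r, s, t}, {q, r, s, t}, {p, q, r, t}, {q, r}, {q, s, t}, {p, q, r}, {p, q, t}, {q, r, t}, {q, r, s}.
{p, q, s, t} is among them.

yes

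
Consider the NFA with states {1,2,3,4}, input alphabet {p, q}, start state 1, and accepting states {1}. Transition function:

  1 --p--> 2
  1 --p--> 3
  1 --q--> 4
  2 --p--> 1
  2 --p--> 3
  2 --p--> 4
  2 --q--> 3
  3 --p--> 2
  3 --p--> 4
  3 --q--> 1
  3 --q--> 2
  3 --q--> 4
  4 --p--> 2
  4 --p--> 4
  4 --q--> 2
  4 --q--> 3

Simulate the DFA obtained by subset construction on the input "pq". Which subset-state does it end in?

Start: {1}.
δ(1,p) = {2,3}.
Union: {2,3}.
After p: {2,3}.
δ(2,q) = {3}; δ(3,q) = {1,2,4}.
Union: {1,2,3,4}.
After q: {1,2,3,4}.

{1,2,3,4}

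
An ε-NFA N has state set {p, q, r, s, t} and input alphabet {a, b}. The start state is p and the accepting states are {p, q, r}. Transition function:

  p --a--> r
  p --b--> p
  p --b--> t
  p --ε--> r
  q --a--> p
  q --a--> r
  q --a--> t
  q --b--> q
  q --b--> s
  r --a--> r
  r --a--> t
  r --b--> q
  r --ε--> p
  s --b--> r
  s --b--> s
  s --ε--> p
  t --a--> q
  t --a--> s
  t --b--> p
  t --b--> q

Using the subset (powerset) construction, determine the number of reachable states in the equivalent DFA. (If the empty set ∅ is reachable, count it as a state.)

Start state of the DFA: {p, r} (ε-closure of the NFA start).
{p, r} --a--> {p, r, t}  [new]
{p, r} --b--> {p, q, r, t}  [new]
{p, r, t} --a--> {p, q, r, s, t}  [new]
{p, r, t} --b--> {p, q, r, t}  [seen]
{p, q, r, t} --a--> {p, q, r, s, t}  [seen]
{p, q, r, t} --b--> {p, q, r, s, t}  [seen]
{p, q, r, s, t} --a--> {p, q, r, s, t}  [seen]
{p, q, r, s, t} --b--> {p, q, r, s, t}  [seen]
Reachable DFA states: {p, r}, {p, r, t}, {p, q, r, t}, {p, q, r, s, t}.

4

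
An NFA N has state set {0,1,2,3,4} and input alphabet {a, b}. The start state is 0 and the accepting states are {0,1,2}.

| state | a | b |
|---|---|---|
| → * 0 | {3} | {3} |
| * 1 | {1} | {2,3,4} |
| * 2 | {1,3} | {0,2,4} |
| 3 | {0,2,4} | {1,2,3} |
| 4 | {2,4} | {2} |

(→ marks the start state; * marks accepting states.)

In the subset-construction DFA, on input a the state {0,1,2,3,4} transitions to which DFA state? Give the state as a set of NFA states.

{0,1,2,3,4}

δ(0,a) = {3}; δ(1,a) = {1}; δ(2,a) = {1,3}; δ(3,a) = {0,2,4}; δ(4,a) = {2,4}.
Union: {0,1,2,3,4}.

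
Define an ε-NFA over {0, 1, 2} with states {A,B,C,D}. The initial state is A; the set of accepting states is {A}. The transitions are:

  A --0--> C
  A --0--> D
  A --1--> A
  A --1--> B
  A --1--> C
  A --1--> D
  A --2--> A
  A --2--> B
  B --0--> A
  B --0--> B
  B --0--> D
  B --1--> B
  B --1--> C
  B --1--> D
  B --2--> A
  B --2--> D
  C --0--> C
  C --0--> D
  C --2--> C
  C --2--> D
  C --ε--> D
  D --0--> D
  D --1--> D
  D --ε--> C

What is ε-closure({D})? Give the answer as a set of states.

Begin with {D}.
D →ε {C}; add C.
ε-closure = {C,D}.

{C,D}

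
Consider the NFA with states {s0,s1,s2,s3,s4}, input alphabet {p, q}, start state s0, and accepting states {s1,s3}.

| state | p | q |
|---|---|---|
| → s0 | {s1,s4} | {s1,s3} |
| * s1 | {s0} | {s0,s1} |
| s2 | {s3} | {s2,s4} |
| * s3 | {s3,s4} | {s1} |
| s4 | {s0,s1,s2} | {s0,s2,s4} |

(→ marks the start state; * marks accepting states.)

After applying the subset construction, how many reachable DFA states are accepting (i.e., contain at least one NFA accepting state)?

10

Start state of the DFA: {s0}.
{s0} --p--> {s1,s4}  [new]
{s0} --q--> {s1,s3}  [new]
{s1,s4} --p--> {s0,s1,s2}  [new]
{s1,s4} --q--> {s0,s1,s2,s4}  [new]
{s1,s3} --p--> {s0,s3,s4}  [new]
{s1,s3} --q--> {s0,s1}  [new]
{s0,s1,s2} --p--> {s0,s1,s3,s4}  [new]
{s0,s1,s2} --q--> {s0,s1,s2,s3,s4}  [new]
{s0,s1,s2,s4} --p--> {s0,s1,s2,s3,s4}  [seen]
{s0,s1,s2,s4} --q--> {s0,s1,s2,s3,s4}  [seen]
{s0,s3,s4} --p--> {s0,s1,s2,s3,s4}  [seen]
{s0,s3,s4} --q--> {s0,s1,s2,s3,s4}  [seen]
{s0,s1} --p--> {s0,s1,s4}  [new]
{s0,s1} --q--> {s0,s1,s3}  [new]
{s0,s1,s3,s4} --p--> {s0,s1,s2,s3,s4}  [seen]
{s0,s1,s3,s4} --q--> {s0,s1,s2,s3,s4}  [seen]
{s0,s1,s2,s3,s4} --p--> {s0,s1,s2,s3,s4}  [seen]
{s0,s1,s2,s3,s4} --q--> {s0,s1,s2,s3,s4}  [seen]
{s0,s1,s4} --p--> {s0,s1,s2,s4}  [seen]
{s0,s1,s4} --q--> {s0,s1,s2,s3,s4}  [seen]
{s0,s1,s3} --p--> {s0,s1,s3,s4}  [seen]
{s0,s1,s3} --q--> {s0,s1,s3}  [seen]
Reachable DFA states: {s0}, {s1,s4}, {s1,s3}, {s0,s1,s2}, {s0,s1,s2,s4}, {s0,s3,s4}, {s0,s1}, {s0,s1,s3,s4}, {s0,s1,s2,s3,s4}, {s0,s1,s4}, {s0,s1,s3}.
Accepting DFA states (contain an NFA accepting state): {s1,s4}, {s1,s3}, {s0,s1,s2}, {s0,s1,s2,s4}, {s0,s3,s4}, {s0,s1}, {s0,s1,s3,s4}, {s0,s1,s2,s3,s4}, {s0,s1,s4}, {s0,s1,s3}.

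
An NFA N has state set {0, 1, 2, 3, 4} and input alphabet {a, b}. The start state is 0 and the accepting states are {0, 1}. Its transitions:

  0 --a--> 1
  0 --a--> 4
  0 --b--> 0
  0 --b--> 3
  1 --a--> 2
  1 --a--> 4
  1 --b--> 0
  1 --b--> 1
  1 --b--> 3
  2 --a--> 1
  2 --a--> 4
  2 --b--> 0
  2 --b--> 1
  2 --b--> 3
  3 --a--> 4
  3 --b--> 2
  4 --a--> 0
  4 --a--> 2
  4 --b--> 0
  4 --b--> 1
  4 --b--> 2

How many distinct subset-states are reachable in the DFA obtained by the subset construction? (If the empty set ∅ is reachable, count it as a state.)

Start state of the DFA: {0}.
{0} --a--> {1, 4}  [new]
{0} --b--> {0, 3}  [new]
{1, 4} --a--> {0, 2, 4}  [new]
{1, 4} --b--> {0, 1, 2, 3}  [new]
{0, 3} --a--> {1, 4}  [seen]
{0, 3} --b--> {0, 2, 3}  [new]
{0, 2, 4} --a--> {0, 1, 2, 4}  [new]
{0, 2, 4} --b--> {0, 1, 2, 3}  [seen]
{0, 1, 2, 3} --a--> {1, 2, 4}  [new]
{0, 1, 2, 3} --b--> {0, 1, 2, 3}  [seen]
{0, 2, 3} --a--> {1, 4}  [seen]
{0, 2, 3} --b--> {0, 1, 2, 3}  [seen]
{0, 1, 2, 4} --a--> {0, 1, 2, 4}  [seen]
{0, 1, 2, 4} --b--> {0, 1, 2, 3}  [seen]
{1, 2, 4} --a--> {0, 1, 2, 4}  [seen]
{1, 2, 4} --b--> {0, 1, 2, 3}  [seen]
Reachable DFA states: {0}, {1, 4}, {0, 3}, {0, 2, 4}, {0, 1, 2, 3}, {0, 2, 3}, {0, 1, 2, 4}, {1, 2, 4}.

8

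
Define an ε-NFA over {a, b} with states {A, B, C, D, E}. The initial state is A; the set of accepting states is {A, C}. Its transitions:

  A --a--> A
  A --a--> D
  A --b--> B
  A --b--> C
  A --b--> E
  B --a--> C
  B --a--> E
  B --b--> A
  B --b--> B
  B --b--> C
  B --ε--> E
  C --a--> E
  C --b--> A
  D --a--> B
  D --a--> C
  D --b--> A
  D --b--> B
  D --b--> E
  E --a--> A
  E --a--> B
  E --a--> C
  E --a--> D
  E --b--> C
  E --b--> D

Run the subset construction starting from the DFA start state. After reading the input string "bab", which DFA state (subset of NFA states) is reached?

Start: {A}.
δ(A,b) = {B, C, E}.
Union: {B, C, E}.
After b: {B, C, E}.
δ(B,a) = {C, E}; δ(C,a) = {E}; δ(E,a) = {A, B, C, D}.
Union: {A, B, C, D, E}.
After a: {A, B, C, D, E}.
δ(A,b) = {B, C, E}; δ(B,b) = {A, B, C}; δ(C,b) = {A}; δ(D,b) = {A, B, E}; δ(E,b) = {C, D}.
Union: {A, B, C, D, E}.
After b: {A, B, C, D, E}.

{A, B, C, D, E}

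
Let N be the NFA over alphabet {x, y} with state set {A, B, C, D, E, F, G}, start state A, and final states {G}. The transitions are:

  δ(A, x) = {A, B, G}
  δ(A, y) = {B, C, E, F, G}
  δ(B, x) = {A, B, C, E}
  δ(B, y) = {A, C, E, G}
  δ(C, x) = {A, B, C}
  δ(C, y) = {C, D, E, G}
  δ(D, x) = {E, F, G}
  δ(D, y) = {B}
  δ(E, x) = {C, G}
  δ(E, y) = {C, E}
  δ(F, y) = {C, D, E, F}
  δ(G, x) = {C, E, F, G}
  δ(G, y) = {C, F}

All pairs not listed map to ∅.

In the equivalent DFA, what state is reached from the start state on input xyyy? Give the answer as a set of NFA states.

{A, B, C, D, E, F, G}

Start: {A}.
δ(A,x) = {A, B, G}.
Union: {A, B, G}.
After x: {A, B, G}.
δ(A,y) = {B, C, E, F, G}; δ(B,y) = {A, C, E, G}; δ(G,y) = {C, F}.
Union: {A, B, C, E, F, G}.
After y: {A, B, C, E, F, G}.
δ(A,y) = {B, C, E, F, G}; δ(B,y) = {A, C, E, G}; δ(C,y) = {C, D, E, G}; δ(E,y) = {C, E}; δ(F,y) = {C, D, E, F}; δ(G,y) = {C, F}.
Union: {A, B, C, D, E, F, G}.
After y: {A, B, C, D, E, F, G}.
δ(A,y) = {B, C, E, F, G}; δ(B,y) = {A, C, E, G}; δ(C,y) = {C, D, E, G}; δ(D,y) = {B}; δ(E,y) = {C, E}; δ(F,y) = {C, D, E, F}; δ(G,y) = {C, F}.
Union: {A, B, C, D, E, F, G}.
After y: {A, B, C, D, E, F, G}.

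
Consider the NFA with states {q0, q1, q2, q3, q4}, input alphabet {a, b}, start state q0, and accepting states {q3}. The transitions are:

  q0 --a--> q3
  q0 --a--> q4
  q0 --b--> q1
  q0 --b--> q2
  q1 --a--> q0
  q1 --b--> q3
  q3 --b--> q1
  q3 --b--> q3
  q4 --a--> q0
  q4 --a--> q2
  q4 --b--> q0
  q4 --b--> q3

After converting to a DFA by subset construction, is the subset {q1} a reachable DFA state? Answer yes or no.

Start state of the DFA: {q0}.
{q0} --a--> {q3, q4}  [new]
{q0} --b--> {q1, q2}  [new]
{q3, q4} --a--> {q0, q2}  [new]
{q3, q4} --b--> {q0, q1, q3}  [new]
{q1, q2} --a--> {q0}  [seen]
{q1, q2} --b--> {q3}  [new]
{q0, q2} --a--> {q3, q4}  [seen]
{q0, q2} --b--> {q1, q2}  [seen]
{q0, q1, q3} --a--> {q0, q3, q4}  [new]
{q0, q1, q3} --b--> {q1, q2, q3}  [new]
{q3} --a--> ∅  [new]
{q3} --b--> {q1, q3}  [new]
{q0, q3, q4} --a--> {q0, q2, q3, q4}  [new]
{q0, q3, q4} --b--> {q0, q1, q2, q3}  [new]
{q1, q2, q3} --a--> {q0}  [seen]
{q1, q2, q3} --b--> {q1, q3}  [seen]
∅ --a--> ∅  [seen]
∅ --b--> ∅  [seen]
{q1, q3} --a--> {q0}  [seen]
{q1, q3} --b--> {q1, q3}  [seen]
{q0, q2, q3, q4} --a--> {q0, q2, q3, q4}  [seen]
{q0, q2, q3, q4} --b--> {q0, q1, q2, q3}  [seen]
{q0, q1, q2, q3} --a--> {q0, q3, q4}  [seen]
{q0, q1, q2, q3} --b--> {q1, q2, q3}  [seen]
Reachable DFA states: {q0}, {q3, q4}, {q1, q2}, {q0, q2}, {q0, q1, q3}, {q3}, {q0, q3, q4}, {q1, q2, q3}, ∅, {q1, q3}, {q0, q2, q3, q4}, {q0, q1, q2, q3}.
{q1} is not among them.

no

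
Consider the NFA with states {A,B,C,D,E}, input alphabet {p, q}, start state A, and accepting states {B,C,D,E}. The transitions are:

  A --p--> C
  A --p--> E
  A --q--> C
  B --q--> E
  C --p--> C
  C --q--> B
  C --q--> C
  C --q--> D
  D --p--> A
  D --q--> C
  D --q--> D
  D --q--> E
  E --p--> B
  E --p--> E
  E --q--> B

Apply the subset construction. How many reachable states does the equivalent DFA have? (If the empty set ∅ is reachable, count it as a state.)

Start state of the DFA: {A}.
{A} --p--> {C,E}  [new]
{A} --q--> {C}  [new]
{C,E} --p--> {B,C,E}  [new]
{C,E} --q--> {B,C,D}  [new]
{C} --p--> {C}  [seen]
{C} --q--> {B,C,D}  [seen]
{B,C,E} --p--> {B,C,E}  [seen]
{B,C,E} --q--> {B,C,D,E}  [new]
{B,C,D} --p--> {A,C}  [new]
{B,C,D} --q--> {B,C,D,E}  [seen]
{B,C,D,E} --p--> {A,B,C,E}  [new]
{B,C,D,E} --q--> {B,C,D,E}  [seen]
{A,C} --p--> {C,E}  [seen]
{A,C} --q--> {B,C,D}  [seen]
{A,B,C,E} --p--> {B,C,E}  [seen]
{A,B,C,E} --q--> {B,C,D,E}  [seen]
Reachable DFA states: {A}, {C,E}, {C}, {B,C,E}, {B,C,D}, {B,C,D,E}, {A,C}, {A,B,C,E}.

8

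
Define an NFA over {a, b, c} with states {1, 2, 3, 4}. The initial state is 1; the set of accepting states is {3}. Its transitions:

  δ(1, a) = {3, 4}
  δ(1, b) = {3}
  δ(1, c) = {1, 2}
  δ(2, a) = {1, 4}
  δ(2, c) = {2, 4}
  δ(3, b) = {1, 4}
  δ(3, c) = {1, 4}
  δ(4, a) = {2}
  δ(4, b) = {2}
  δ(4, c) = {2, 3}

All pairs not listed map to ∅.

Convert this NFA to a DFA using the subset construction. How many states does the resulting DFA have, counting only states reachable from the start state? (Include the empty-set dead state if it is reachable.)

Start state of the DFA: {1}.
{1} --a--> {3, 4}  [new]
{1} --b--> {3}  [new]
{1} --c--> {1, 2}  [new]
{3, 4} --a--> {2}  [new]
{3, 4} --b--> {1, 2, 4}  [new]
{3, 4} --c--> {1, 2, 3, 4}  [new]
{3} --a--> ∅  [new]
{3} --b--> {1, 4}  [new]
{3} --c--> {1, 4}  [seen]
{1, 2} --a--> {1, 3, 4}  [new]
{1, 2} --b--> {3}  [seen]
{1, 2} --c--> {1, 2, 4}  [seen]
{2} --a--> {1, 4}  [seen]
{2} --b--> ∅  [seen]
{2} --c--> {2, 4}  [new]
{1, 2, 4} --a--> {1, 2, 3, 4}  [seen]
{1, 2, 4} --b--> {2, 3}  [new]
{1, 2, 4} --c--> {1, 2, 3, 4}  [seen]
{1, 2, 3, 4} --a--> {1, 2, 3, 4}  [seen]
{1, 2, 3, 4} --b--> {1, 2, 3, 4}  [seen]
{1, 2, 3, 4} --c--> {1, 2, 3, 4}  [seen]
∅ --a--> ∅  [seen]
∅ --b--> ∅  [seen]
∅ --c--> ∅  [seen]
{1, 4} --a--> {2, 3, 4}  [new]
{1, 4} --b--> {2, 3}  [seen]
{1, 4} --c--> {1, 2, 3}  [new]
{1, 3, 4} --a--> {2, 3, 4}  [seen]
{1, 3, 4} --b--> {1, 2, 3, 4}  [seen]
{1, 3, 4} --c--> {1, 2, 3, 4}  [seen]
{2, 4} --a--> {1, 2, 4}  [seen]
{2, 4} --b--> {2}  [seen]
{2, 4} --c--> {2, 3, 4}  [seen]
{2, 3} --a--> {1, 4}  [seen]
{2, 3} --b--> {1, 4}  [seen]
{2, 3} --c--> {1, 2, 4}  [seen]
{2, 3, 4} --a--> {1, 2, 4}  [seen]
{2, 3, 4} --b--> {1, 2, 4}  [seen]
{2, 3, 4} --c--> {1, 2, 3, 4}  [seen]
{1, 2, 3} --a--> {1, 3, 4}  [seen]
{1, 2, 3} --b--> {1, 3, 4}  [seen]
{1, 2, 3} --c--> {1, 2, 4}  [seen]
Reachable DFA states: {1}, {3, 4}, {3}, {1, 2}, {2}, {1, 2, 4}, {1, 2, 3, 4}, ∅, {1, 4}, {1, 3, 4}, {2, 4}, {2, 3}, {2, 3, 4}, {1, 2, 3}.

14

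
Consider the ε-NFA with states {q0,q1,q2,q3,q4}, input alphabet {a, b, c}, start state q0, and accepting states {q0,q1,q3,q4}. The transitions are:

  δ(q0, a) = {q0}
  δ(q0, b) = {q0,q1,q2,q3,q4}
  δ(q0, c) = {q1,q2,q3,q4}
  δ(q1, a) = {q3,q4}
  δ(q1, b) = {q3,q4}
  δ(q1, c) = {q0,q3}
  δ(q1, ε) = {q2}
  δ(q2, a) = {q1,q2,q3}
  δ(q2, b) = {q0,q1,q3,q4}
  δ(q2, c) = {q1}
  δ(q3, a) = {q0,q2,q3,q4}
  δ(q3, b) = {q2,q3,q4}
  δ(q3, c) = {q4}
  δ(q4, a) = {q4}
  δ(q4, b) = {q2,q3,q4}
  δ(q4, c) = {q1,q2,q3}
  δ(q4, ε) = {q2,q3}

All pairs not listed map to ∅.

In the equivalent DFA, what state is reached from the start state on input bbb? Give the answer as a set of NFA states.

Start: {q0}.
δ(q0,b) = {q0,q1,q2,q3,q4}.
Union: {q0,q1,q2,q3,q4}.
After b: {q0,q1,q2,q3,q4}.
δ(q0,b) = {q0,q1,q2,q3,q4}; δ(q1,b) = {q3,q4}; δ(q2,b) = {q0,q1,q3,q4}; δ(q3,b) = {q2,q3,q4}; δ(q4,b) = {q2,q3,q4}.
Union: {q0,q1,q2,q3,q4}.
After b: {q0,q1,q2,q3,q4}.
δ(q0,b) = {q0,q1,q2,q3,q4}; δ(q1,b) = {q3,q4}; δ(q2,b) = {q0,q1,q3,q4}; δ(q3,b) = {q2,q3,q4}; δ(q4,b) = {q2,q3,q4}.
Union: {q0,q1,q2,q3,q4}.
After b: {q0,q1,q2,q3,q4}.

{q0,q1,q2,q3,q4}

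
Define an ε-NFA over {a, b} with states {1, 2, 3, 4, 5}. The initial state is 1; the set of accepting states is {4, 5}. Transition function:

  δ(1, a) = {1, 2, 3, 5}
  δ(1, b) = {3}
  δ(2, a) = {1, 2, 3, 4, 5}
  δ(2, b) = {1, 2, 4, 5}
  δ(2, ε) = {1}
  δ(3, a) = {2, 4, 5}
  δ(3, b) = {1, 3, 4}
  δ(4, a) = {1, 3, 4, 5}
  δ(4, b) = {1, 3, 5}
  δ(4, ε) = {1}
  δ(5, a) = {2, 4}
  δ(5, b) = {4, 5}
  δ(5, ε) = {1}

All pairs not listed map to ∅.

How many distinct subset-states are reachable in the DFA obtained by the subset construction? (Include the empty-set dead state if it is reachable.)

7

Start state of the DFA: {1} (ε-closure of the NFA start).
{1} --a--> {1, 2, 3, 5}  [new]
{1} --b--> {3}  [new]
{1, 2, 3, 5} --a--> {1, 2, 3, 4, 5}  [new]
{1, 2, 3, 5} --b--> {1, 2, 3, 4, 5}  [seen]
{3} --a--> {1, 2, 4, 5}  [new]
{3} --b--> {1, 3, 4}  [new]
{1, 2, 3, 4, 5} --a--> {1, 2, 3, 4, 5}  [seen]
{1, 2, 3, 4, 5} --b--> {1, 2, 3, 4, 5}  [seen]
{1, 2, 4, 5} --a--> {1, 2, 3, 4, 5}  [seen]
{1, 2, 4, 5} --b--> {1, 2, 3, 4, 5}  [seen]
{1, 3, 4} --a--> {1, 2, 3, 4, 5}  [seen]
{1, 3, 4} --b--> {1, 3, 4, 5}  [new]
{1, 3, 4, 5} --a--> {1, 2, 3, 4, 5}  [seen]
{1, 3, 4, 5} --b--> {1, 3, 4, 5}  [seen]
Reachable DFA states: {1}, {1, 2, 3, 5}, {3}, {1, 2, 3, 4, 5}, {1, 2, 4, 5}, {1, 3, 4}, {1, 3, 4, 5}.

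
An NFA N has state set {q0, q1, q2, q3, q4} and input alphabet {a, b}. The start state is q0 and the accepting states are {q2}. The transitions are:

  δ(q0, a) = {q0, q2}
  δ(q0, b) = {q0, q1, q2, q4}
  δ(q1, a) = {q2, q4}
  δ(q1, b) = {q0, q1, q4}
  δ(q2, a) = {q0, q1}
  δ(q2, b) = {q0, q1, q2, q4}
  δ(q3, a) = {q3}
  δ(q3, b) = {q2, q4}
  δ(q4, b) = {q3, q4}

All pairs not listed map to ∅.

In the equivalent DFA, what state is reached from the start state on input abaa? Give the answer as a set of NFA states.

Start: {q0}.
δ(q0,a) = {q0, q2}.
Union: {q0, q2}.
After a: {q0, q2}.
δ(q0,b) = {q0, q1, q2, q4}; δ(q2,b) = {q0, q1, q2, q4}.
Union: {q0, q1, q2, q4}.
After b: {q0, q1, q2, q4}.
δ(q0,a) = {q0, q2}; δ(q1,a) = {q2, q4}; δ(q2,a) = {q0, q1}; δ(q4,a) = ∅.
Union: {q0, q1, q2, q4}.
After a: {q0, q1, q2, q4}.
δ(q0,a) = {q0, q2}; δ(q1,a) = {q2, q4}; δ(q2,a) = {q0, q1}; δ(q4,a) = ∅.
Union: {q0, q1, q2, q4}.
After a: {q0, q1, q2, q4}.

{q0, q1, q2, q4}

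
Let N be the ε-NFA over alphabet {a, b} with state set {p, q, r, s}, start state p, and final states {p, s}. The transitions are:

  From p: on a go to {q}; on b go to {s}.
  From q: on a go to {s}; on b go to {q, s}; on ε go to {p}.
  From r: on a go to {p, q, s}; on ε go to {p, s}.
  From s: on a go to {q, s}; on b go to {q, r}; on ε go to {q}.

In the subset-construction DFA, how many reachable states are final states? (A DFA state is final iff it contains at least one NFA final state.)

Start state of the DFA: {p} (ε-closure of the NFA start).
{p} --a--> {p, q}  [new]
{p} --b--> {p, q, s}  [new]
{p, q} --a--> {p, q, s}  [seen]
{p, q} --b--> {p, q, s}  [seen]
{p, q, s} --a--> {p, q, s}  [seen]
{p, q, s} --b--> {p, q, r, s}  [new]
{p, q, r, s} --a--> {p, q, s}  [seen]
{p, q, r, s} --b--> {p, q, r, s}  [seen]
Reachable DFA states: {p}, {p, q}, {p, q, s}, {p, q, r, s}.
Accepting DFA states (contain an NFA accepting state): {p}, {p, q}, {p, q, s}, {p, q, r, s}.

4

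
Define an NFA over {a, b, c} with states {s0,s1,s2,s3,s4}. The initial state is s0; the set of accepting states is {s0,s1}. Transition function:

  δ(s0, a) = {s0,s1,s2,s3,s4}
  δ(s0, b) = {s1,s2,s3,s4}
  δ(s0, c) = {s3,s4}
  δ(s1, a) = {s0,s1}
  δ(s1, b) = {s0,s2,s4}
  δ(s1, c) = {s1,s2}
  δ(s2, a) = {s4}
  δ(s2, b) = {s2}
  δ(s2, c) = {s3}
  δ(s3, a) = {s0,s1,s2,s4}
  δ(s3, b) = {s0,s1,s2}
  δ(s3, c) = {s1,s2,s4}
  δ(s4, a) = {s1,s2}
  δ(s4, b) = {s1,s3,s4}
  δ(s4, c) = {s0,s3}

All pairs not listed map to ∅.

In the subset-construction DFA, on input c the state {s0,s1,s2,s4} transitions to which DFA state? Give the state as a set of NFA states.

{s0,s1,s2,s3,s4}

δ(s0,c) = {s3,s4}; δ(s1,c) = {s1,s2}; δ(s2,c) = {s3}; δ(s4,c) = {s0,s3}.
Union: {s0,s1,s2,s3,s4}.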